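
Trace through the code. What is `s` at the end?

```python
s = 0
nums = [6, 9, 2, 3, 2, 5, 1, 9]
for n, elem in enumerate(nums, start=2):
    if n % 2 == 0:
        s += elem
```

Let's trace through this code step by step.

Initialize: s = 0
Initialize: nums = [6, 9, 2, 3, 2, 5, 1, 9]
Entering loop: for n, elem in enumerate(nums, start=2):

After execution: s = 11
11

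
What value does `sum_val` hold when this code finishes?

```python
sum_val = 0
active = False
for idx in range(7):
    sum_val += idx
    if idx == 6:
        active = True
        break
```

Let's trace through this code step by step.

Initialize: sum_val = 0
Initialize: active = False
Entering loop: for idx in range(7):

After execution: sum_val = 21
21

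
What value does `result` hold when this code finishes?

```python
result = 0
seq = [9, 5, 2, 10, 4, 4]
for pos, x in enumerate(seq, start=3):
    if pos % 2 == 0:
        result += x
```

Let's trace through this code step by step.

Initialize: result = 0
Initialize: seq = [9, 5, 2, 10, 4, 4]
Entering loop: for pos, x in enumerate(seq, start=3):

After execution: result = 19
19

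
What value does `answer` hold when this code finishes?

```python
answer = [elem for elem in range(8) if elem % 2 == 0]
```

Let's trace through this code step by step.

Initialize: answer = [elem for elem in range(8) if elem % 2 == 0]

After execution: answer = [0, 2, 4, 6]
[0, 2, 4, 6]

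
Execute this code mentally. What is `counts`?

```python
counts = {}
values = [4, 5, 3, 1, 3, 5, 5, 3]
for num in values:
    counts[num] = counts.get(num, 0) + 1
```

Let's trace through this code step by step.

Initialize: counts = {}
Initialize: values = [4, 5, 3, 1, 3, 5, 5, 3]
Entering loop: for num in values:

After execution: counts = {4: 1, 5: 3, 3: 3, 1: 1}
{4: 1, 5: 3, 3: 3, 1: 1}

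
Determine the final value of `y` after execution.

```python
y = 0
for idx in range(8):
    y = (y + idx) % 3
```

Let's trace through this code step by step.

Initialize: y = 0
Entering loop: for idx in range(8):

After execution: y = 1
1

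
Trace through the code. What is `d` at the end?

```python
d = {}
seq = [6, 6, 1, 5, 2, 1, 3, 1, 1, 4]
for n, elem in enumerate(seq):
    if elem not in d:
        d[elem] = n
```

Let's trace through this code step by step.

Initialize: d = {}
Initialize: seq = [6, 6, 1, 5, 2, 1, 3, 1, 1, 4]
Entering loop: for n, elem in enumerate(seq):

After execution: d = {6: 0, 1: 2, 5: 3, 2: 4, 3: 6, 4: 9}
{6: 0, 1: 2, 5: 3, 2: 4, 3: 6, 4: 9}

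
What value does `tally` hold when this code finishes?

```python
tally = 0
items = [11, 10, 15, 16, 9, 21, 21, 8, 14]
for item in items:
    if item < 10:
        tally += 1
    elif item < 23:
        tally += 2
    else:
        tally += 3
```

Let's trace through this code step by step.

Initialize: tally = 0
Initialize: items = [11, 10, 15, 16, 9, 21, 21, 8, 14]
Entering loop: for item in items:

After execution: tally = 16
16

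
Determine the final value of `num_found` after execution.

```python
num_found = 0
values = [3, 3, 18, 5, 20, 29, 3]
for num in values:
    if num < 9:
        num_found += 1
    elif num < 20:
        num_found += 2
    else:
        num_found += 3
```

Let's trace through this code step by step.

Initialize: num_found = 0
Initialize: values = [3, 3, 18, 5, 20, 29, 3]
Entering loop: for num in values:

After execution: num_found = 12
12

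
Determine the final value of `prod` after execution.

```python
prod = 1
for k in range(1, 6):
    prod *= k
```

Let's trace through this code step by step.

Initialize: prod = 1
Entering loop: for k in range(1, 6):

After execution: prod = 120
120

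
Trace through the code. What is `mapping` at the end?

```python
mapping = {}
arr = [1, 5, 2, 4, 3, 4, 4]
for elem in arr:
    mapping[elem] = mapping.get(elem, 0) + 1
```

Let's trace through this code step by step.

Initialize: mapping = {}
Initialize: arr = [1, 5, 2, 4, 3, 4, 4]
Entering loop: for elem in arr:

After execution: mapping = {1: 1, 5: 1, 2: 1, 4: 3, 3: 1}
{1: 1, 5: 1, 2: 1, 4: 3, 3: 1}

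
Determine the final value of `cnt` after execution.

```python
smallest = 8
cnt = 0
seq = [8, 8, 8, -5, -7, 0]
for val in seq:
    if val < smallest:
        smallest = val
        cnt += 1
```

Let's trace through this code step by step.

Initialize: smallest = 8
Initialize: cnt = 0
Initialize: seq = [8, 8, 8, -5, -7, 0]
Entering loop: for val in seq:

After execution: cnt = 2
2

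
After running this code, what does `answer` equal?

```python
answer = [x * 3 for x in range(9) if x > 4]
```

Let's trace through this code step by step.

Initialize: answer = [x * 3 for x in range(9) if x > 4]

After execution: answer = [15, 18, 21, 24]
[15, 18, 21, 24]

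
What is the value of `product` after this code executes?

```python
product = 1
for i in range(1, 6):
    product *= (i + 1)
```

Let's trace through this code step by step.

Initialize: product = 1
Entering loop: for i in range(1, 6):

After execution: product = 720
720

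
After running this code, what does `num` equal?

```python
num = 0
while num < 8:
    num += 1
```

Let's trace through this code step by step.

Initialize: num = 0
Entering loop: while num < 8:

After execution: num = 8
8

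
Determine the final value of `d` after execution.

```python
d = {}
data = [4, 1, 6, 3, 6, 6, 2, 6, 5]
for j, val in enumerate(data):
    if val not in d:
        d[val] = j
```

Let's trace through this code step by step.

Initialize: d = {}
Initialize: data = [4, 1, 6, 3, 6, 6, 2, 6, 5]
Entering loop: for j, val in enumerate(data):

After execution: d = {4: 0, 1: 1, 6: 2, 3: 3, 2: 6, 5: 8}
{4: 0, 1: 1, 6: 2, 3: 3, 2: 6, 5: 8}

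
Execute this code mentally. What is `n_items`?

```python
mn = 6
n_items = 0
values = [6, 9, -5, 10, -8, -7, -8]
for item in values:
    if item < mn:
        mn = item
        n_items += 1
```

Let's trace through this code step by step.

Initialize: mn = 6
Initialize: n_items = 0
Initialize: values = [6, 9, -5, 10, -8, -7, -8]
Entering loop: for item in values:

After execution: n_items = 2
2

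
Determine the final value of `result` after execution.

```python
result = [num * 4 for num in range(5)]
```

Let's trace through this code step by step.

Initialize: result = [num * 4 for num in range(5)]

After execution: result = [0, 4, 8, 12, 16]
[0, 4, 8, 12, 16]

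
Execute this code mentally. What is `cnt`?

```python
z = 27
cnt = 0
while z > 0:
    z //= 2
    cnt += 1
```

Let's trace through this code step by step.

Initialize: z = 27
Initialize: cnt = 0
Entering loop: while z > 0:

After execution: cnt = 5
5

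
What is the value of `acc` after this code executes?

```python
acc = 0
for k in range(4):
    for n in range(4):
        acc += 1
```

Let's trace through this code step by step.

Initialize: acc = 0
Entering loop: for k in range(4):

After execution: acc = 16
16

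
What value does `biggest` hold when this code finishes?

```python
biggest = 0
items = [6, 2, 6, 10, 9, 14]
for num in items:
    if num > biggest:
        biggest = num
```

Let's trace through this code step by step.

Initialize: biggest = 0
Initialize: items = [6, 2, 6, 10, 9, 14]
Entering loop: for num in items:

After execution: biggest = 14
14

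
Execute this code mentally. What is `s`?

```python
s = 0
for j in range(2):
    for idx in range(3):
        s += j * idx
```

Let's trace through this code step by step.

Initialize: s = 0
Entering loop: for j in range(2):

After execution: s = 3
3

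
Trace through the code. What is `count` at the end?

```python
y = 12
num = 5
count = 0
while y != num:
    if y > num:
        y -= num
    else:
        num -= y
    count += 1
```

Let's trace through this code step by step.

Initialize: y = 12
Initialize: num = 5
Initialize: count = 0
Entering loop: while y != num:

After execution: count = 5
5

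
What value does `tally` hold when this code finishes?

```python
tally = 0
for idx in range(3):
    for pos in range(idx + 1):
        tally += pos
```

Let's trace through this code step by step.

Initialize: tally = 0
Entering loop: for idx in range(3):

After execution: tally = 4
4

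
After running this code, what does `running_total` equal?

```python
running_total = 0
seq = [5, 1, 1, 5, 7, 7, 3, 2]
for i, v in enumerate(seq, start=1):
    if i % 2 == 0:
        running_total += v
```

Let's trace through this code step by step.

Initialize: running_total = 0
Initialize: seq = [5, 1, 1, 5, 7, 7, 3, 2]
Entering loop: for i, v in enumerate(seq, start=1):

After execution: running_total = 15
15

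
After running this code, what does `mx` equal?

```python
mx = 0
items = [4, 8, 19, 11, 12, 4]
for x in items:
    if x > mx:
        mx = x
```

Let's trace through this code step by step.

Initialize: mx = 0
Initialize: items = [4, 8, 19, 11, 12, 4]
Entering loop: for x in items:

After execution: mx = 19
19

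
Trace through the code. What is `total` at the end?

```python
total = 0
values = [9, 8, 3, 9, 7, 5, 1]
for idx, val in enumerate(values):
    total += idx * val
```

Let's trace through this code step by step.

Initialize: total = 0
Initialize: values = [9, 8, 3, 9, 7, 5, 1]
Entering loop: for idx, val in enumerate(values):

After execution: total = 100
100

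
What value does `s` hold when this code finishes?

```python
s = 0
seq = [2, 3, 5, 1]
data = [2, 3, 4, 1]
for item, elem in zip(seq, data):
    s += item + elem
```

Let's trace through this code step by step.

Initialize: s = 0
Initialize: seq = [2, 3, 5, 1]
Initialize: data = [2, 3, 4, 1]
Entering loop: for item, elem in zip(seq, data):

After execution: s = 21
21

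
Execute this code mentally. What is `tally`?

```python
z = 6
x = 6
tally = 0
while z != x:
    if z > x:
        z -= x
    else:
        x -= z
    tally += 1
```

Let's trace through this code step by step.

Initialize: z = 6
Initialize: x = 6
Initialize: tally = 0
Entering loop: while z != x:

After execution: tally = 0
0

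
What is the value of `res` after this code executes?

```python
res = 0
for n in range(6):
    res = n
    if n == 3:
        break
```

Let's trace through this code step by step.

Initialize: res = 0
Entering loop: for n in range(6):

After execution: res = 3
3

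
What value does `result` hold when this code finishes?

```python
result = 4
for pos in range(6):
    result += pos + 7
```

Let's trace through this code step by step.

Initialize: result = 4
Entering loop: for pos in range(6):

After execution: result = 61
61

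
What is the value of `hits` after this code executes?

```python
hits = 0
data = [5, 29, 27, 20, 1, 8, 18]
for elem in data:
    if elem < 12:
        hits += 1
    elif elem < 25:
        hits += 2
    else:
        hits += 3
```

Let's trace through this code step by step.

Initialize: hits = 0
Initialize: data = [5, 29, 27, 20, 1, 8, 18]
Entering loop: for elem in data:

After execution: hits = 13
13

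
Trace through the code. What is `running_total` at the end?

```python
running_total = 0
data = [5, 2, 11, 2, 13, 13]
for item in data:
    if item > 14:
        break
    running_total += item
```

Let's trace through this code step by step.

Initialize: running_total = 0
Initialize: data = [5, 2, 11, 2, 13, 13]
Entering loop: for item in data:

After execution: running_total = 46
46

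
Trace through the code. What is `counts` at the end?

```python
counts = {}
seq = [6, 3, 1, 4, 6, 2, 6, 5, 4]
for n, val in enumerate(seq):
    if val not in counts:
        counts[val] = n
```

Let's trace through this code step by step.

Initialize: counts = {}
Initialize: seq = [6, 3, 1, 4, 6, 2, 6, 5, 4]
Entering loop: for n, val in enumerate(seq):

After execution: counts = {6: 0, 3: 1, 1: 2, 4: 3, 2: 5, 5: 7}
{6: 0, 3: 1, 1: 2, 4: 3, 2: 5, 5: 7}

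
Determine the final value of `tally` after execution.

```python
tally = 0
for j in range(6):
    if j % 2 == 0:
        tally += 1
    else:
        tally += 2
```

Let's trace through this code step by step.

Initialize: tally = 0
Entering loop: for j in range(6):

After execution: tally = 9
9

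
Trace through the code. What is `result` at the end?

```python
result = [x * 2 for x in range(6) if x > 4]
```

Let's trace through this code step by step.

Initialize: result = [x * 2 for x in range(6) if x > 4]

After execution: result = [10]
[10]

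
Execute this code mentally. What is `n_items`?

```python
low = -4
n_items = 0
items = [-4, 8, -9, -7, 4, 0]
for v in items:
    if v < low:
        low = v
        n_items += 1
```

Let's trace through this code step by step.

Initialize: low = -4
Initialize: n_items = 0
Initialize: items = [-4, 8, -9, -7, 4, 0]
Entering loop: for v in items:

After execution: n_items = 1
1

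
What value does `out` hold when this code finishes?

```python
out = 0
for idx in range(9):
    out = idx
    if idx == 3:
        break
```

Let's trace through this code step by step.

Initialize: out = 0
Entering loop: for idx in range(9):

After execution: out = 3
3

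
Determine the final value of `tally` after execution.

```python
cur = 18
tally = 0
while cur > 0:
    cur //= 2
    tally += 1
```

Let's trace through this code step by step.

Initialize: cur = 18
Initialize: tally = 0
Entering loop: while cur > 0:

After execution: tally = 5
5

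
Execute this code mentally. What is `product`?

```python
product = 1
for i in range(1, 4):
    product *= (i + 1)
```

Let's trace through this code step by step.

Initialize: product = 1
Entering loop: for i in range(1, 4):

After execution: product = 24
24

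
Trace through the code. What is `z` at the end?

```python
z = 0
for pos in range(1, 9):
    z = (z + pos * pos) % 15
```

Let's trace through this code step by step.

Initialize: z = 0
Entering loop: for pos in range(1, 9):

After execution: z = 9
9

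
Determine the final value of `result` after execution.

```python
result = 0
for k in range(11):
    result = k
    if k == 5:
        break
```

Let's trace through this code step by step.

Initialize: result = 0
Entering loop: for k in range(11):

After execution: result = 5
5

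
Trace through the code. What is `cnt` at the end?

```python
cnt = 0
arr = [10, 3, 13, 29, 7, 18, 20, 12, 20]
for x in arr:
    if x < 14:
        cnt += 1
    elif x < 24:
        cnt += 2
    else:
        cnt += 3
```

Let's trace through this code step by step.

Initialize: cnt = 0
Initialize: arr = [10, 3, 13, 29, 7, 18, 20, 12, 20]
Entering loop: for x in arr:

After execution: cnt = 14
14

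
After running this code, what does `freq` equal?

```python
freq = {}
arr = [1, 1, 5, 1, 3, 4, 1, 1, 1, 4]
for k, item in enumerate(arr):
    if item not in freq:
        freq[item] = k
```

Let's trace through this code step by step.

Initialize: freq = {}
Initialize: arr = [1, 1, 5, 1, 3, 4, 1, 1, 1, 4]
Entering loop: for k, item in enumerate(arr):

After execution: freq = {1: 0, 5: 2, 3: 4, 4: 5}
{1: 0, 5: 2, 3: 4, 4: 5}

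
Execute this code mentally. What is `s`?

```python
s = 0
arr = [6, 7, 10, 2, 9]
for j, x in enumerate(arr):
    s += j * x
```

Let's trace through this code step by step.

Initialize: s = 0
Initialize: arr = [6, 7, 10, 2, 9]
Entering loop: for j, x in enumerate(arr):

After execution: s = 69
69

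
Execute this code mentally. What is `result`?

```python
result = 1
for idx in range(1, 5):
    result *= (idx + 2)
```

Let's trace through this code step by step.

Initialize: result = 1
Entering loop: for idx in range(1, 5):

After execution: result = 360
360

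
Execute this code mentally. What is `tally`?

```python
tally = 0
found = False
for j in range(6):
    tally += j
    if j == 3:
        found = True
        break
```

Let's trace through this code step by step.

Initialize: tally = 0
Initialize: found = False
Entering loop: for j in range(6):

After execution: tally = 6
6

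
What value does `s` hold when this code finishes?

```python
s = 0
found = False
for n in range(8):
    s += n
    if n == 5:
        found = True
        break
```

Let's trace through this code step by step.

Initialize: s = 0
Initialize: found = False
Entering loop: for n in range(8):

After execution: s = 15
15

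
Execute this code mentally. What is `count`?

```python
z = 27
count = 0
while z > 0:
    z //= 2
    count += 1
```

Let's trace through this code step by step.

Initialize: z = 27
Initialize: count = 0
Entering loop: while z > 0:

After execution: count = 5
5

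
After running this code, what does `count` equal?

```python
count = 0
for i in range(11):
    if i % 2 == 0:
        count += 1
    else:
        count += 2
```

Let's trace through this code step by step.

Initialize: count = 0
Entering loop: for i in range(11):

After execution: count = 16
16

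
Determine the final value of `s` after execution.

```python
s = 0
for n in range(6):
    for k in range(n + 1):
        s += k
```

Let's trace through this code step by step.

Initialize: s = 0
Entering loop: for n in range(6):

After execution: s = 35
35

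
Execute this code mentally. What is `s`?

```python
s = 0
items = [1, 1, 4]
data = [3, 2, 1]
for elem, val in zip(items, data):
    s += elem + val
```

Let's trace through this code step by step.

Initialize: s = 0
Initialize: items = [1, 1, 4]
Initialize: data = [3, 2, 1]
Entering loop: for elem, val in zip(items, data):

After execution: s = 12
12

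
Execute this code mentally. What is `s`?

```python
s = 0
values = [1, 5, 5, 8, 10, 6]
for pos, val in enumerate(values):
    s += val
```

Let's trace through this code step by step.

Initialize: s = 0
Initialize: values = [1, 5, 5, 8, 10, 6]
Entering loop: for pos, val in enumerate(values):

After execution: s = 35
35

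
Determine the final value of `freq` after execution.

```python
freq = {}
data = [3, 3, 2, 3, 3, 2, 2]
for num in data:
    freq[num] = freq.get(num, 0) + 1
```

Let's trace through this code step by step.

Initialize: freq = {}
Initialize: data = [3, 3, 2, 3, 3, 2, 2]
Entering loop: for num in data:

After execution: freq = {3: 4, 2: 3}
{3: 4, 2: 3}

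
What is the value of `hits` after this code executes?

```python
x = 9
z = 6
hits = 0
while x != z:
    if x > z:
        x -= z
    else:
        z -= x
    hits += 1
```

Let's trace through this code step by step.

Initialize: x = 9
Initialize: z = 6
Initialize: hits = 0
Entering loop: while x != z:

After execution: hits = 2
2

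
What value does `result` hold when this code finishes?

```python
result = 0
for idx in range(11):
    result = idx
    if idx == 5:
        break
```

Let's trace through this code step by step.

Initialize: result = 0
Entering loop: for idx in range(11):

After execution: result = 5
5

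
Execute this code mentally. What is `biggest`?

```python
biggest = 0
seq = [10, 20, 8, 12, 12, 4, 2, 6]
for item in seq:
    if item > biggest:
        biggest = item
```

Let's trace through this code step by step.

Initialize: biggest = 0
Initialize: seq = [10, 20, 8, 12, 12, 4, 2, 6]
Entering loop: for item in seq:

After execution: biggest = 20
20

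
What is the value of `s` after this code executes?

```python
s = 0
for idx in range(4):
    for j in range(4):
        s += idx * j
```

Let's trace through this code step by step.

Initialize: s = 0
Entering loop: for idx in range(4):

After execution: s = 36
36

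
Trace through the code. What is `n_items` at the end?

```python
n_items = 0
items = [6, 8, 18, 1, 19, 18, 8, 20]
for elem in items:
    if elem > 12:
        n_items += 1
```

Let's trace through this code step by step.

Initialize: n_items = 0
Initialize: items = [6, 8, 18, 1, 19, 18, 8, 20]
Entering loop: for elem in items:

After execution: n_items = 4
4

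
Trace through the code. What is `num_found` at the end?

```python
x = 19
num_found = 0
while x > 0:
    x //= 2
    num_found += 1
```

Let's trace through this code step by step.

Initialize: x = 19
Initialize: num_found = 0
Entering loop: while x > 0:

After execution: num_found = 5
5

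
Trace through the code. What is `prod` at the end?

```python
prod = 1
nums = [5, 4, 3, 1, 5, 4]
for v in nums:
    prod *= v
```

Let's trace through this code step by step.

Initialize: prod = 1
Initialize: nums = [5, 4, 3, 1, 5, 4]
Entering loop: for v in nums:

After execution: prod = 1200
1200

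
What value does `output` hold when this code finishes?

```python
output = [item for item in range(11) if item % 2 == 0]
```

Let's trace through this code step by step.

Initialize: output = [item for item in range(11) if item % 2 == 0]

After execution: output = [0, 2, 4, 6, 8, 10]
[0, 2, 4, 6, 8, 10]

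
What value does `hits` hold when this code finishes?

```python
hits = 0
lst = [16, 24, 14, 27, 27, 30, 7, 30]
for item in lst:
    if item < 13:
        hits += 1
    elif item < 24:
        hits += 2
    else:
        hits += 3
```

Let's trace through this code step by step.

Initialize: hits = 0
Initialize: lst = [16, 24, 14, 27, 27, 30, 7, 30]
Entering loop: for item in lst:

After execution: hits = 20
20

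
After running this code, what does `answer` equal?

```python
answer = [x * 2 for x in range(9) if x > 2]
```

Let's trace through this code step by step.

Initialize: answer = [x * 2 for x in range(9) if x > 2]

After execution: answer = [6, 8, 10, 12, 14, 16]
[6, 8, 10, 12, 14, 16]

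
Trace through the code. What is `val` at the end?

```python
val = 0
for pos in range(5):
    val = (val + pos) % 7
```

Let's trace through this code step by step.

Initialize: val = 0
Entering loop: for pos in range(5):

After execution: val = 3
3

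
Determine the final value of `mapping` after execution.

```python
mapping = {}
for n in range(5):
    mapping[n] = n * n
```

Let's trace through this code step by step.

Initialize: mapping = {}
Entering loop: for n in range(5):

After execution: mapping = {0: 0, 1: 1, 2: 4, 3: 9, 4: 16}
{0: 0, 1: 1, 2: 4, 3: 9, 4: 16}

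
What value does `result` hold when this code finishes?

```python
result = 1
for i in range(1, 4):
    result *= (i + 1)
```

Let's trace through this code step by step.

Initialize: result = 1
Entering loop: for i in range(1, 4):

After execution: result = 24
24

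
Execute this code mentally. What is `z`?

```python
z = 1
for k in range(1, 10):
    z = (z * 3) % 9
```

Let's trace through this code step by step.

Initialize: z = 1
Entering loop: for k in range(1, 10):

After execution: z = 0
0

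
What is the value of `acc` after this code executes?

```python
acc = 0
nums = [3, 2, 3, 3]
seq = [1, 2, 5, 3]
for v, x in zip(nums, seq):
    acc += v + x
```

Let's trace through this code step by step.

Initialize: acc = 0
Initialize: nums = [3, 2, 3, 3]
Initialize: seq = [1, 2, 5, 3]
Entering loop: for v, x in zip(nums, seq):

After execution: acc = 22
22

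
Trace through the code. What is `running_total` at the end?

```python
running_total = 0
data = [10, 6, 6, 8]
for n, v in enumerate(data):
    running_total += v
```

Let's trace through this code step by step.

Initialize: running_total = 0
Initialize: data = [10, 6, 6, 8]
Entering loop: for n, v in enumerate(data):

After execution: running_total = 30
30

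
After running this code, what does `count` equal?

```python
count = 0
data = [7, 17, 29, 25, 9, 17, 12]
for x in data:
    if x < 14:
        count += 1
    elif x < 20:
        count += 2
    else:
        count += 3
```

Let's trace through this code step by step.

Initialize: count = 0
Initialize: data = [7, 17, 29, 25, 9, 17, 12]
Entering loop: for x in data:

After execution: count = 13
13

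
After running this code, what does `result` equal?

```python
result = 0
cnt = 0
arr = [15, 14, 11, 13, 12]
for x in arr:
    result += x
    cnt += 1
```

Let's trace through this code step by step.

Initialize: result = 0
Initialize: cnt = 0
Initialize: arr = [15, 14, 11, 13, 12]
Entering loop: for x in arr:

After execution: result = 65
65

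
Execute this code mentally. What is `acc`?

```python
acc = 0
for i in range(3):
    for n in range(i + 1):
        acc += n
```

Let's trace through this code step by step.

Initialize: acc = 0
Entering loop: for i in range(3):

After execution: acc = 4
4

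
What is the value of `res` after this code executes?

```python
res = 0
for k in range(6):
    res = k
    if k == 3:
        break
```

Let's trace through this code step by step.

Initialize: res = 0
Entering loop: for k in range(6):

After execution: res = 3
3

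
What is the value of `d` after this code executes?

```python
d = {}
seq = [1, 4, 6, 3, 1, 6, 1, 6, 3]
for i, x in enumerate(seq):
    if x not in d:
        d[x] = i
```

Let's trace through this code step by step.

Initialize: d = {}
Initialize: seq = [1, 4, 6, 3, 1, 6, 1, 6, 3]
Entering loop: for i, x in enumerate(seq):

After execution: d = {1: 0, 4: 1, 6: 2, 3: 3}
{1: 0, 4: 1, 6: 2, 3: 3}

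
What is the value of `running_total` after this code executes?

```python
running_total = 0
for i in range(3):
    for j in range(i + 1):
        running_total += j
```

Let's trace through this code step by step.

Initialize: running_total = 0
Entering loop: for i in range(3):

After execution: running_total = 4
4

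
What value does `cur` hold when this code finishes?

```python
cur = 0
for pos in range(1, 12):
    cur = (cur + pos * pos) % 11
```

Let's trace through this code step by step.

Initialize: cur = 0
Entering loop: for pos in range(1, 12):

After execution: cur = 0
0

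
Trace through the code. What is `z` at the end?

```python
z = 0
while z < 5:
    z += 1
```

Let's trace through this code step by step.

Initialize: z = 0
Entering loop: while z < 5:

After execution: z = 5
5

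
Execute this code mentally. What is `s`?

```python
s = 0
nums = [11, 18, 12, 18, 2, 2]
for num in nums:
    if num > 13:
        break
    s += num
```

Let's trace through this code step by step.

Initialize: s = 0
Initialize: nums = [11, 18, 12, 18, 2, 2]
Entering loop: for num in nums:

After execution: s = 11
11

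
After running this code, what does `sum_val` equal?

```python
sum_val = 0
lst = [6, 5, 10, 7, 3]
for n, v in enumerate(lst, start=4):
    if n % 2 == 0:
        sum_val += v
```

Let's trace through this code step by step.

Initialize: sum_val = 0
Initialize: lst = [6, 5, 10, 7, 3]
Entering loop: for n, v in enumerate(lst, start=4):

After execution: sum_val = 19
19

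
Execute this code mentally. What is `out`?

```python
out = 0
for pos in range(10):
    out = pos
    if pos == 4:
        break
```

Let's trace through this code step by step.

Initialize: out = 0
Entering loop: for pos in range(10):

After execution: out = 4
4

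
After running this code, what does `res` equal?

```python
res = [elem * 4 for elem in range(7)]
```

Let's trace through this code step by step.

Initialize: res = [elem * 4 for elem in range(7)]

After execution: res = [0, 4, 8, 12, 16, 20, 24]
[0, 4, 8, 12, 16, 20, 24]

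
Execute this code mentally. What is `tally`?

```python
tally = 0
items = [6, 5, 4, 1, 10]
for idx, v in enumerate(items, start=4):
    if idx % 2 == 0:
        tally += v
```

Let's trace through this code step by step.

Initialize: tally = 0
Initialize: items = [6, 5, 4, 1, 10]
Entering loop: for idx, v in enumerate(items, start=4):

After execution: tally = 20
20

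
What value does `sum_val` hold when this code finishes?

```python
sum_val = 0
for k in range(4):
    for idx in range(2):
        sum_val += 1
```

Let's trace through this code step by step.

Initialize: sum_val = 0
Entering loop: for k in range(4):

After execution: sum_val = 8
8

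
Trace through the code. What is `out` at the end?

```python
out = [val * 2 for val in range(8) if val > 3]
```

Let's trace through this code step by step.

Initialize: out = [val * 2 for val in range(8) if val > 3]

After execution: out = [8, 10, 12, 14]
[8, 10, 12, 14]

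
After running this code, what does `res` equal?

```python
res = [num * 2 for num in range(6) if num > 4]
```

Let's trace through this code step by step.

Initialize: res = [num * 2 for num in range(6) if num > 4]

After execution: res = [10]
[10]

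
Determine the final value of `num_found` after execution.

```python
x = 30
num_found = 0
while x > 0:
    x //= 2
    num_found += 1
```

Let's trace through this code step by step.

Initialize: x = 30
Initialize: num_found = 0
Entering loop: while x > 0:

After execution: num_found = 5
5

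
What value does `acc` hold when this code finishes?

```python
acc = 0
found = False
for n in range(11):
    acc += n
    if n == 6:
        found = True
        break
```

Let's trace through this code step by step.

Initialize: acc = 0
Initialize: found = False
Entering loop: for n in range(11):

After execution: acc = 21
21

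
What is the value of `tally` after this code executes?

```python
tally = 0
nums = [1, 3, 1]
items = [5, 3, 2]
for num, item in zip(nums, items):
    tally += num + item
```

Let's trace through this code step by step.

Initialize: tally = 0
Initialize: nums = [1, 3, 1]
Initialize: items = [5, 3, 2]
Entering loop: for num, item in zip(nums, items):

After execution: tally = 15
15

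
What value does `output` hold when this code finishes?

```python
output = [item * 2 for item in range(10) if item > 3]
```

Let's trace through this code step by step.

Initialize: output = [item * 2 for item in range(10) if item > 3]

After execution: output = [8, 10, 12, 14, 16, 18]
[8, 10, 12, 14, 16, 18]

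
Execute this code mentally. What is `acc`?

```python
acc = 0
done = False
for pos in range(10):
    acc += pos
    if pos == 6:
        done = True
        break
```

Let's trace through this code step by step.

Initialize: acc = 0
Initialize: done = False
Entering loop: for pos in range(10):

After execution: acc = 21
21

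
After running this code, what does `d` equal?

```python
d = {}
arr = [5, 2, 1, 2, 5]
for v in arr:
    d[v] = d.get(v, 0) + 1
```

Let's trace through this code step by step.

Initialize: d = {}
Initialize: arr = [5, 2, 1, 2, 5]
Entering loop: for v in arr:

After execution: d = {5: 2, 2: 2, 1: 1}
{5: 2, 2: 2, 1: 1}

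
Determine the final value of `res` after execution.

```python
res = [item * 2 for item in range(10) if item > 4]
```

Let's trace through this code step by step.

Initialize: res = [item * 2 for item in range(10) if item > 4]

After execution: res = [10, 12, 14, 16, 18]
[10, 12, 14, 16, 18]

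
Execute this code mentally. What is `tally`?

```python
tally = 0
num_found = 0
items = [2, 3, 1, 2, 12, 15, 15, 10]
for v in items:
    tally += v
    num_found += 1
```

Let's trace through this code step by step.

Initialize: tally = 0
Initialize: num_found = 0
Initialize: items = [2, 3, 1, 2, 12, 15, 15, 10]
Entering loop: for v in items:

After execution: tally = 60
60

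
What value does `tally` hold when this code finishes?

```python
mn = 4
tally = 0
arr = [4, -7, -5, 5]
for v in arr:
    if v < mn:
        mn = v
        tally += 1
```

Let's trace through this code step by step.

Initialize: mn = 4
Initialize: tally = 0
Initialize: arr = [4, -7, -5, 5]
Entering loop: for v in arr:

After execution: tally = 1
1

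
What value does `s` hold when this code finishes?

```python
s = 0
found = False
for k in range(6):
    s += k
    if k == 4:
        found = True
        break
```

Let's trace through this code step by step.

Initialize: s = 0
Initialize: found = False
Entering loop: for k in range(6):

After execution: s = 10
10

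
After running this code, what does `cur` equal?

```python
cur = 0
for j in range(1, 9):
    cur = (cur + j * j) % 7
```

Let's trace through this code step by step.

Initialize: cur = 0
Entering loop: for j in range(1, 9):

After execution: cur = 1
1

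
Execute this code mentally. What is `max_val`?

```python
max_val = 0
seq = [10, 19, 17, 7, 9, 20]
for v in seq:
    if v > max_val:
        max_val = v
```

Let's trace through this code step by step.

Initialize: max_val = 0
Initialize: seq = [10, 19, 17, 7, 9, 20]
Entering loop: for v in seq:

After execution: max_val = 20
20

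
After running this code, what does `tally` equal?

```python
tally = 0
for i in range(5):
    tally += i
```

Let's trace through this code step by step.

Initialize: tally = 0
Entering loop: for i in range(5):

After execution: tally = 10
10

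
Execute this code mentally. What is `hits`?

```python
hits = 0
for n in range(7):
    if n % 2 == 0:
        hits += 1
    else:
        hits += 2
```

Let's trace through this code step by step.

Initialize: hits = 0
Entering loop: for n in range(7):

After execution: hits = 10
10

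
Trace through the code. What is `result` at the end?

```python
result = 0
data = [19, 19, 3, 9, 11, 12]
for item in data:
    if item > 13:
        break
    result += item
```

Let's trace through this code step by step.

Initialize: result = 0
Initialize: data = [19, 19, 3, 9, 11, 12]
Entering loop: for item in data:

After execution: result = 0
0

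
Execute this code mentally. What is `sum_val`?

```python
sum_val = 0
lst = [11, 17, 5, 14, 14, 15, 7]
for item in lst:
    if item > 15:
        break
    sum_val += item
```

Let's trace through this code step by step.

Initialize: sum_val = 0
Initialize: lst = [11, 17, 5, 14, 14, 15, 7]
Entering loop: for item in lst:

After execution: sum_val = 11
11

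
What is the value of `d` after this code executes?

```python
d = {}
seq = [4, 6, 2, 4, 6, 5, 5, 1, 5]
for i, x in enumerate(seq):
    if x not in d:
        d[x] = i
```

Let's trace through this code step by step.

Initialize: d = {}
Initialize: seq = [4, 6, 2, 4, 6, 5, 5, 1, 5]
Entering loop: for i, x in enumerate(seq):

After execution: d = {4: 0, 6: 1, 2: 2, 5: 5, 1: 7}
{4: 0, 6: 1, 2: 2, 5: 5, 1: 7}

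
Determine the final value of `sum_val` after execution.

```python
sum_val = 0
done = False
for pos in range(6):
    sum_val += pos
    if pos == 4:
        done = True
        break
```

Let's trace through this code step by step.

Initialize: sum_val = 0
Initialize: done = False
Entering loop: for pos in range(6):

After execution: sum_val = 10
10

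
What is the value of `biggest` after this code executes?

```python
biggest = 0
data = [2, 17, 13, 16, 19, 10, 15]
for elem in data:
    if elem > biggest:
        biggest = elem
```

Let's trace through this code step by step.

Initialize: biggest = 0
Initialize: data = [2, 17, 13, 16, 19, 10, 15]
Entering loop: for elem in data:

After execution: biggest = 19
19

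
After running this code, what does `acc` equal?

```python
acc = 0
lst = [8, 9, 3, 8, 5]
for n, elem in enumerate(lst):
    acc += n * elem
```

Let's trace through this code step by step.

Initialize: acc = 0
Initialize: lst = [8, 9, 3, 8, 5]
Entering loop: for n, elem in enumerate(lst):

After execution: acc = 59
59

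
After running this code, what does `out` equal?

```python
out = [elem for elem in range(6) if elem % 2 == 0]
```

Let's trace through this code step by step.

Initialize: out = [elem for elem in range(6) if elem % 2 == 0]

After execution: out = [0, 2, 4]
[0, 2, 4]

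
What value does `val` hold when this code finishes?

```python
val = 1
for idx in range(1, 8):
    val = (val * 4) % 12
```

Let's trace through this code step by step.

Initialize: val = 1
Entering loop: for idx in range(1, 8):

After execution: val = 4
4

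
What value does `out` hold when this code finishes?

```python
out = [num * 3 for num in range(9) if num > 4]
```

Let's trace through this code step by step.

Initialize: out = [num * 3 for num in range(9) if num > 4]

After execution: out = [15, 18, 21, 24]
[15, 18, 21, 24]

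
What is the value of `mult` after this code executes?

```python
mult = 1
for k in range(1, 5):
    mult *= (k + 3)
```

Let's trace through this code step by step.

Initialize: mult = 1
Entering loop: for k in range(1, 5):

After execution: mult = 840
840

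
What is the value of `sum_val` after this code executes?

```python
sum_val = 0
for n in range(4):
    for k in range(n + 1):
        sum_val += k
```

Let's trace through this code step by step.

Initialize: sum_val = 0
Entering loop: for n in range(4):

After execution: sum_val = 10
10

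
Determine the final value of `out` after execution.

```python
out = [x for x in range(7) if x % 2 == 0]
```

Let's trace through this code step by step.

Initialize: out = [x for x in range(7) if x % 2 == 0]

After execution: out = [0, 2, 4, 6]
[0, 2, 4, 6]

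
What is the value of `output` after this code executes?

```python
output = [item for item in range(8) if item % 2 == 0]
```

Let's trace through this code step by step.

Initialize: output = [item for item in range(8) if item % 2 == 0]

After execution: output = [0, 2, 4, 6]
[0, 2, 4, 6]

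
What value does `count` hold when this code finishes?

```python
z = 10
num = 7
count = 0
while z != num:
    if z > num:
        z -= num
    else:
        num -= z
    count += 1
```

Let's trace through this code step by step.

Initialize: z = 10
Initialize: num = 7
Initialize: count = 0
Entering loop: while z != num:

After execution: count = 5
5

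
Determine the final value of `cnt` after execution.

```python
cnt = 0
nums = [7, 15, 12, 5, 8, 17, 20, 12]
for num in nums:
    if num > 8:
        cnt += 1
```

Let's trace through this code step by step.

Initialize: cnt = 0
Initialize: nums = [7, 15, 12, 5, 8, 17, 20, 12]
Entering loop: for num in nums:

After execution: cnt = 5
5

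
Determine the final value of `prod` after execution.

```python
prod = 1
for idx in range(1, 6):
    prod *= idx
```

Let's trace through this code step by step.

Initialize: prod = 1
Entering loop: for idx in range(1, 6):

After execution: prod = 120
120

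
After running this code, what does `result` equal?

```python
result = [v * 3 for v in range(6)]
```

Let's trace through this code step by step.

Initialize: result = [v * 3 for v in range(6)]

After execution: result = [0, 3, 6, 9, 12, 15]
[0, 3, 6, 9, 12, 15]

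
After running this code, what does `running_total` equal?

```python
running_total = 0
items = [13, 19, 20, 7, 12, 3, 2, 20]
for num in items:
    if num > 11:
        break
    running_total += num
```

Let's trace through this code step by step.

Initialize: running_total = 0
Initialize: items = [13, 19, 20, 7, 12, 3, 2, 20]
Entering loop: for num in items:

After execution: running_total = 0
0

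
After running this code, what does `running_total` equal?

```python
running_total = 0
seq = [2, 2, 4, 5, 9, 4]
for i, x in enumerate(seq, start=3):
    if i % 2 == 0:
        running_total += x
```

Let's trace through this code step by step.

Initialize: running_total = 0
Initialize: seq = [2, 2, 4, 5, 9, 4]
Entering loop: for i, x in enumerate(seq, start=3):

After execution: running_total = 11
11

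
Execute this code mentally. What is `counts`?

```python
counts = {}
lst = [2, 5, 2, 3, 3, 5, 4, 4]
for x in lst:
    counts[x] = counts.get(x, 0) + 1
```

Let's trace through this code step by step.

Initialize: counts = {}
Initialize: lst = [2, 5, 2, 3, 3, 5, 4, 4]
Entering loop: for x in lst:

After execution: counts = {2: 2, 5: 2, 3: 2, 4: 2}
{2: 2, 5: 2, 3: 2, 4: 2}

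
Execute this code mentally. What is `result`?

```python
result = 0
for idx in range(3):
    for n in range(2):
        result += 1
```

Let's trace through this code step by step.

Initialize: result = 0
Entering loop: for idx in range(3):

After execution: result = 6
6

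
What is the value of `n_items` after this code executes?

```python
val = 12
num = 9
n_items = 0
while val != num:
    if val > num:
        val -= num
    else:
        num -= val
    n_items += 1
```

Let's trace through this code step by step.

Initialize: val = 12
Initialize: num = 9
Initialize: n_items = 0
Entering loop: while val != num:

After execution: n_items = 3
3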